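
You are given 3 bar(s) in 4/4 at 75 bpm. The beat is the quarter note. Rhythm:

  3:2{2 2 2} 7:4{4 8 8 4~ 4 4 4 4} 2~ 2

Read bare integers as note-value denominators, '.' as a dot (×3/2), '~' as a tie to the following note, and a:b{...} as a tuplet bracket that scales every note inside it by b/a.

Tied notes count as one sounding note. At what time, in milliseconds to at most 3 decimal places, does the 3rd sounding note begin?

1. 0.0ms @ 0 + 1066.667ms (4/3)
2. 1066.667ms @ 4/3 + 1066.667ms (4/3)
3. 2133.333ms @ 8/3 + 1066.667ms (4/3)
4. 3200.0ms @ 4 + 457.143ms (4/7)
5. 3657.143ms @ 32/7 + 228.571ms (2/7)
6. 3885.714ms @ 34/7 + 228.571ms (2/7)
7. 4114.286ms @ 36/7 + 914.286ms (8/7)
8. 5028.571ms @ 44/7 + 457.143ms (4/7)
9. 5485.714ms @ 48/7 + 457.143ms (4/7)
10. 5942.857ms @ 52/7 + 457.143ms (4/7)
11. 6400.0ms @ 8 + 3200.0ms (4)

note 3 onset = 8/3b = 2133.333ms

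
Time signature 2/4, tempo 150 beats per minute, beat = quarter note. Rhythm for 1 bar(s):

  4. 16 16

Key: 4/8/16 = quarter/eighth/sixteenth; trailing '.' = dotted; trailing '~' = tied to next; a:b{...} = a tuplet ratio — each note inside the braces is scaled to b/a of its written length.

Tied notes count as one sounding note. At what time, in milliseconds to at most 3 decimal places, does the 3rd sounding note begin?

1. 0.0ms @ 0 + 600.0ms (3/2)
2. 600.0ms @ 3/2 + 100.0ms (1/4)
3. 700.0ms @ 7/4 + 100.0ms (1/4)

note 3 onset = 7/4b = 700.0ms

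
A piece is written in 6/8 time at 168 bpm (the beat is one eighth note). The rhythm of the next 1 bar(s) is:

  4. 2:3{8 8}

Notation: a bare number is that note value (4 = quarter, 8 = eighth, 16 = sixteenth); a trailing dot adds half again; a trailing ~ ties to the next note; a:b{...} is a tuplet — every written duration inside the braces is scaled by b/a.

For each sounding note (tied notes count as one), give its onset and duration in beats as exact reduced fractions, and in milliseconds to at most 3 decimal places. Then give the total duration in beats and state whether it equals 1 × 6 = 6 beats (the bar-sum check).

1) 0.0ms=0b +1071.429ms=3b
2) 1071.429ms=3b +535.714ms=3/2b
3) 1607.143ms=9/2b +535.714ms=3/2b
Σ=6b of 6 (168bpm 6/8) — PASS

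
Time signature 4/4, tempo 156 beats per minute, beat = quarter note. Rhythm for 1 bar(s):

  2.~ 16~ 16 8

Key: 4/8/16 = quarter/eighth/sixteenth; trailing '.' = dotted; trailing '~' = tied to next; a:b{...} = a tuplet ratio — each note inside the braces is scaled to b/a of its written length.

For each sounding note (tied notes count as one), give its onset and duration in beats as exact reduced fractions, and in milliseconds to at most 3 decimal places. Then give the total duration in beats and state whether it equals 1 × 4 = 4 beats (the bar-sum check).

1) 0.0ms=0b +1346.154ms=7/2b
2) 1346.154ms=7/2b +192.308ms=1/2b
Σ=4b of 4 (156bpm 4/4) — PASS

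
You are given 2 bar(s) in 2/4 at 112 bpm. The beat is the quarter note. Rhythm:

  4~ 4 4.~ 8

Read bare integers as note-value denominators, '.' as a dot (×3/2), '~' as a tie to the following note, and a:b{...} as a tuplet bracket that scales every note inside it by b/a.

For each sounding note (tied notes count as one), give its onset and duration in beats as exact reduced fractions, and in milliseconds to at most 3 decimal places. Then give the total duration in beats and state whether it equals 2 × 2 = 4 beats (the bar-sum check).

1) 0.0ms=0b +1071.429ms=2b
2) 1071.429ms=2b +1071.429ms=2b
Σ=4b of 4 (112bpm 2/4) — PASS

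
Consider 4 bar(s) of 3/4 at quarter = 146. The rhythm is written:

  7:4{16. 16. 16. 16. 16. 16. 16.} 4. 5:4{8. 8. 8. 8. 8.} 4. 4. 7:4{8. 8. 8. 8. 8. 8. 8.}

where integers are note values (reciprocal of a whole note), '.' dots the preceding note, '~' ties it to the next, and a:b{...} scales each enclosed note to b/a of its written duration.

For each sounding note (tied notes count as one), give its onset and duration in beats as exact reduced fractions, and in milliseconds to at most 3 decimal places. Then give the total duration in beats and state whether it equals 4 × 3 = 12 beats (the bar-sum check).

1) 0.0ms=0b +88.063ms=3/14b
2) 88.063ms=3/14b +88.063ms=3/14b
3) 176.125ms=3/7b +88.063ms=3/14b
4) 264.188ms=9/14b +88.063ms=3/14b
5) 352.25ms=6/7b +88.063ms=3/14b
6) 440.313ms=15/14b +88.063ms=3/14b
7) 528.376ms=9/7b +88.063ms=3/14b
8) 616.438ms=3/2b +616.438ms=3/2b
9) 1232.877ms=3b +246.575ms=3/5b
10) 1479.452ms=18/5b +246.575ms=3/5b
11) 1726.027ms=21/5b +246.575ms=3/5b
12) 1972.603ms=24/5b +246.575ms=3/5b
13) 2219.178ms=27/5b +246.575ms=3/5b
14) 2465.753ms=6b +616.438ms=3/2b
15) 3082.192ms=15/2b +616.438ms=3/2b
16) 3698.63ms=9b +176.125ms=3/7b
17) 3874.755ms=66/7b +176.125ms=3/7b
18) 4050.881ms=69/7b +176.125ms=3/7b
19) 4227.006ms=72/7b +176.125ms=3/7b
20) 4403.131ms=75/7b +176.125ms=3/7b
21) 4579.256ms=78/7b +176.125ms=3/7b
22) 4755.382ms=81/7b +176.125ms=3/7b
Σ=12b of 12 (146bpm 3/4) — PASS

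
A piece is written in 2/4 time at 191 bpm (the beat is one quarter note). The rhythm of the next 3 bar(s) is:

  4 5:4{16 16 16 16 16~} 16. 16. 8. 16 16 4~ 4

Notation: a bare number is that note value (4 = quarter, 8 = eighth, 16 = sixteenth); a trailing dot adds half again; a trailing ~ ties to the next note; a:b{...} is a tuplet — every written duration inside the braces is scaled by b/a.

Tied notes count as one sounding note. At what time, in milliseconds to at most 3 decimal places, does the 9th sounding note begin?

note 9 onset = 7/2b = 1099.476ms

1. 0.0ms @ 0 + 314.136ms (1)
2. 314.136ms @ 1 + 62.827ms (1/5)
3. 376.963ms @ 6/5 + 62.827ms (1/5)
4. 439.791ms @ 7/5 + 62.827ms (1/5)
5. 502.618ms @ 8/5 + 62.827ms (1/5)
6. 565.445ms @ 9/5 + 180.628ms (23/40)
7. 746.073ms @ 19/8 + 117.801ms (3/8)
8. 863.874ms @ 11/4 + 235.602ms (3/4)
9. 1099.476ms @ 7/2 + 78.534ms (1/4)
10. 1178.01ms @ 15/4 + 78.534ms (1/4)
11. 1256.545ms @ 4 + 628.272ms (2)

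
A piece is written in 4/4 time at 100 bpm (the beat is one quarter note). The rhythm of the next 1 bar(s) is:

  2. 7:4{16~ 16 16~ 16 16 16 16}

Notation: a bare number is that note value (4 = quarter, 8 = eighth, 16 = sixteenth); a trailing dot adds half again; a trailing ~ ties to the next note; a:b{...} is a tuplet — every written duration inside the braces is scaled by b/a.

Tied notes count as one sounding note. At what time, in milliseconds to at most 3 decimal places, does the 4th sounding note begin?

note 4 onset = 25/7b = 2142.857ms

1. 0.0ms @ 0 + 1800.0ms (3)
2. 1800.0ms @ 3 + 171.429ms (2/7)
3. 1971.429ms @ 23/7 + 171.429ms (2/7)
4. 2142.857ms @ 25/7 + 85.714ms (1/7)
5. 2228.571ms @ 26/7 + 85.714ms (1/7)
6. 2314.286ms @ 27/7 + 85.714ms (1/7)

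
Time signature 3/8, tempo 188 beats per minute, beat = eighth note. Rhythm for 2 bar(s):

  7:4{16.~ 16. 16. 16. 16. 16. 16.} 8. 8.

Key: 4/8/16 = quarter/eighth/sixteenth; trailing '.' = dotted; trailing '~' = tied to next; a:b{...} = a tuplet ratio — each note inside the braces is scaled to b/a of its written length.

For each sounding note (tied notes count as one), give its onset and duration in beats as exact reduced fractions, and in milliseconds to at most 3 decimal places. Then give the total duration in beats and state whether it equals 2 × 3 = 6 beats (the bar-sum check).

1) 0.0ms=0b +273.556ms=6/7b
2) 273.556ms=6/7b +136.778ms=3/7b
3) 410.334ms=9/7b +136.778ms=3/7b
4) 547.112ms=12/7b +136.778ms=3/7b
5) 683.891ms=15/7b +136.778ms=3/7b
6) 820.669ms=18/7b +136.778ms=3/7b
7) 957.447ms=3b +478.723ms=3/2b
8) 1436.17ms=9/2b +478.723ms=3/2b
Σ=6b of 6 (188bpm 3/8) — PASS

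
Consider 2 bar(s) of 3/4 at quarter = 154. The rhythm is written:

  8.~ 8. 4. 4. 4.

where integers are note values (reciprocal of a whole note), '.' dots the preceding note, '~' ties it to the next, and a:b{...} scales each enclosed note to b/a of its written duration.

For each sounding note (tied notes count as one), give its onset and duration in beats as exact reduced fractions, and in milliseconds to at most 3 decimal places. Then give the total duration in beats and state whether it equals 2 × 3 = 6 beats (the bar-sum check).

1) 0.0ms=0b +584.416ms=3/2b
2) 584.416ms=3/2b +584.416ms=3/2b
3) 1168.831ms=3b +584.416ms=3/2b
4) 1753.247ms=9/2b +584.416ms=3/2b
Σ=6b of 6 (154bpm 3/4) — PASS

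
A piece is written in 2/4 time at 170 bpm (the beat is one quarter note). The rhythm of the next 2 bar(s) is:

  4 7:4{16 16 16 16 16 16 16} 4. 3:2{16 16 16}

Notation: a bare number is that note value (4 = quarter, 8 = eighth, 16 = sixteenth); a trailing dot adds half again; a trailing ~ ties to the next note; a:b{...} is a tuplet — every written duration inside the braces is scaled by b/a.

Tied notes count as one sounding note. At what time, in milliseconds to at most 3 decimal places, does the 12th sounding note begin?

note 12 onset = 23/6b = 1352.941ms

1. 0.0ms @ 0 + 352.941ms (1)
2. 352.941ms @ 1 + 50.42ms (1/7)
3. 403.361ms @ 8/7 + 50.42ms (1/7)
4. 453.782ms @ 9/7 + 50.42ms (1/7)
5. 504.202ms @ 10/7 + 50.42ms (1/7)
6. 554.622ms @ 11/7 + 50.42ms (1/7)
7. 605.042ms @ 12/7 + 50.42ms (1/7)
8. 655.462ms @ 13/7 + 50.42ms (1/7)
9. 705.882ms @ 2 + 529.412ms (3/2)
10. 1235.294ms @ 7/2 + 58.824ms (1/6)
11. 1294.118ms @ 11/3 + 58.824ms (1/6)
12. 1352.941ms @ 23/6 + 58.824ms (1/6)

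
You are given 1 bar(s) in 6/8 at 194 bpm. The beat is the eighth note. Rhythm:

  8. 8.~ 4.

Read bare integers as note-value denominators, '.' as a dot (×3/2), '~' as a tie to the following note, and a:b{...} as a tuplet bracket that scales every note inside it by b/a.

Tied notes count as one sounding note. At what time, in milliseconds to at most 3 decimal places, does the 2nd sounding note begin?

1. 0.0ms @ 0 + 463.918ms (3/2)
2. 463.918ms @ 3/2 + 1391.753ms (9/2)

note 2 onset = 3/2b = 463.918ms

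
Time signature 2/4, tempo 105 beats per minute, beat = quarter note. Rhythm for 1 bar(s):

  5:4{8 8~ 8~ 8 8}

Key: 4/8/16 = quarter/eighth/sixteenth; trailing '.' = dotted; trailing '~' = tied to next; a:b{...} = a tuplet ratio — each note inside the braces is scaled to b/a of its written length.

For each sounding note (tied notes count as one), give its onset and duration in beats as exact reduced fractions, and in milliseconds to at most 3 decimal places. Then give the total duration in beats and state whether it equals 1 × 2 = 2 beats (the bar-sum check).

1) 0.0ms=0b +228.571ms=2/5b
2) 228.571ms=2/5b +685.714ms=6/5b
3) 914.286ms=8/5b +228.571ms=2/5b
Σ=2b of 2 (105bpm 2/4) — PASS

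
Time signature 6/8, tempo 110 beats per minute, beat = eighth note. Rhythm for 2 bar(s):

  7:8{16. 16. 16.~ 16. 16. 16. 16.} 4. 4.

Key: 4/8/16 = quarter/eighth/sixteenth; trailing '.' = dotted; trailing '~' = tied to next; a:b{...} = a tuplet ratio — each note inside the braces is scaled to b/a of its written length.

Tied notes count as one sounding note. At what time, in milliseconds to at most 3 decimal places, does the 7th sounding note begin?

1. 0.0ms @ 0 + 467.532ms (6/7)
2. 467.532ms @ 6/7 + 467.532ms (6/7)
3. 935.065ms @ 12/7 + 935.065ms (12/7)
4. 1870.13ms @ 24/7 + 467.532ms (6/7)
5. 2337.662ms @ 30/7 + 467.532ms (6/7)
6. 2805.195ms @ 36/7 + 467.532ms (6/7)
7. 3272.727ms @ 6 + 1636.364ms (3)
8. 4909.091ms @ 9 + 1636.364ms (3)

note 7 onset = 6b = 3272.727ms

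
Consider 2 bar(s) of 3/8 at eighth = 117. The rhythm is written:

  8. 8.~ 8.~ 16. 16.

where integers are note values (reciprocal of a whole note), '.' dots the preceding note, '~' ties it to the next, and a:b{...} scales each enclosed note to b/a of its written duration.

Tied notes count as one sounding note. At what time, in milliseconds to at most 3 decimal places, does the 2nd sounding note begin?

note 2 onset = 3/2b = 769.231ms

1. 0.0ms @ 0 + 769.231ms (3/2)
2. 769.231ms @ 3/2 + 1923.077ms (15/4)
3. 2692.308ms @ 21/4 + 384.615ms (3/4)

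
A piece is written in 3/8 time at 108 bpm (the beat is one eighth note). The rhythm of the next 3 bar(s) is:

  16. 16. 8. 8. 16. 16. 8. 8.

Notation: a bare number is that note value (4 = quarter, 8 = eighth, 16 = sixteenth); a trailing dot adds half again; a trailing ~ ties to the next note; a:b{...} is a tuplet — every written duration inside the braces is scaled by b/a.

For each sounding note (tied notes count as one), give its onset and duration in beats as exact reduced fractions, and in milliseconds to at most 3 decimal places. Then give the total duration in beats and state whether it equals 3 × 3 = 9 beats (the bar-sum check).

1) 0.0ms=0b +416.667ms=3/4b
2) 416.667ms=3/4b +416.667ms=3/4b
3) 833.333ms=3/2b +833.333ms=3/2b
4) 1666.667ms=3b +833.333ms=3/2b
5) 2500.0ms=9/2b +416.667ms=3/4b
6) 2916.667ms=21/4b +416.667ms=3/4b
7) 3333.333ms=6b +833.333ms=3/2b
8) 4166.667ms=15/2b +833.333ms=3/2b
Σ=9b of 9 (108bpm 3/8) — PASS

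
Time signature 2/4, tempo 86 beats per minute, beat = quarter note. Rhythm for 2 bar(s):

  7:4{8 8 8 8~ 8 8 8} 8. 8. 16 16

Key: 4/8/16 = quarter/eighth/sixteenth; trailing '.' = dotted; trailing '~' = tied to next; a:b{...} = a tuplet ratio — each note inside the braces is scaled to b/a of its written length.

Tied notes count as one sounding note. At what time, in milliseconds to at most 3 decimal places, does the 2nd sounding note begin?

note 2 onset = 2/7b = 199.336ms

1. 0.0ms @ 0 + 199.336ms (2/7)
2. 199.336ms @ 2/7 + 199.336ms (2/7)
3. 398.671ms @ 4/7 + 199.336ms (2/7)
4. 598.007ms @ 6/7 + 398.671ms (4/7)
5. 996.678ms @ 10/7 + 199.336ms (2/7)
6. 1196.013ms @ 12/7 + 199.336ms (2/7)
7. 1395.349ms @ 2 + 523.256ms (3/4)
8. 1918.605ms @ 11/4 + 523.256ms (3/4)
9. 2441.86ms @ 7/2 + 174.419ms (1/4)
10. 2616.279ms @ 15/4 + 174.419ms (1/4)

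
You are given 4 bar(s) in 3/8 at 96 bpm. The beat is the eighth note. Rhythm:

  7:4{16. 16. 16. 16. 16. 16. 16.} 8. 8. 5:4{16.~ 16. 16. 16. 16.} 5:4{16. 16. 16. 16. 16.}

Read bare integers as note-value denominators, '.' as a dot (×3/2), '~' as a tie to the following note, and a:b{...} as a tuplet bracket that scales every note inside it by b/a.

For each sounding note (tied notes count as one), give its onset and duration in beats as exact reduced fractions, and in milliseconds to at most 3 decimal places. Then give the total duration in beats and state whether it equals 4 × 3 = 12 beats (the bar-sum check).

1) 0.0ms=0b +267.857ms=3/7b
2) 267.857ms=3/7b +267.857ms=3/7b
3) 535.714ms=6/7b +267.857ms=3/7b
4) 803.571ms=9/7b +267.857ms=3/7b
5) 1071.429ms=12/7b +267.857ms=3/7b
6) 1339.286ms=15/7b +267.857ms=3/7b
7) 1607.143ms=18/7b +267.857ms=3/7b
8) 1875.0ms=3b +937.5ms=3/2b
9) 2812.5ms=9/2b +937.5ms=3/2b
10) 3750.0ms=6b +750.0ms=6/5b
11) 4500.0ms=36/5b +375.0ms=3/5b
12) 4875.0ms=39/5b +375.0ms=3/5b
13) 5250.0ms=42/5b +375.0ms=3/5b
14) 5625.0ms=9b +375.0ms=3/5b
15) 6000.0ms=48/5b +375.0ms=3/5b
16) 6375.0ms=51/5b +375.0ms=3/5b
17) 6750.0ms=54/5b +375.0ms=3/5b
18) 7125.0ms=57/5b +375.0ms=3/5b
Σ=12b of 12 (96bpm 3/8) — PASS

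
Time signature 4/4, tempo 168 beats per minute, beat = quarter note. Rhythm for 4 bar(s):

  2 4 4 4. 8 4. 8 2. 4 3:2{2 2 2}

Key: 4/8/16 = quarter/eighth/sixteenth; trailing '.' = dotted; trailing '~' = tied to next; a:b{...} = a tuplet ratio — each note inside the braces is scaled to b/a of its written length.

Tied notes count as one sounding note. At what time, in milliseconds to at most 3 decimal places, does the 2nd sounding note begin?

note 2 onset = 2b = 714.286ms

1. 0.0ms @ 0 + 714.286ms (2)
2. 714.286ms @ 2 + 357.143ms (1)
3. 1071.429ms @ 3 + 357.143ms (1)
4. 1428.571ms @ 4 + 535.714ms (3/2)
5. 1964.286ms @ 11/2 + 178.571ms (1/2)
6. 2142.857ms @ 6 + 535.714ms (3/2)
7. 2678.571ms @ 15/2 + 178.571ms (1/2)
8. 2857.143ms @ 8 + 1071.429ms (3)
9. 3928.571ms @ 11 + 357.143ms (1)
10. 4285.714ms @ 12 + 476.19ms (4/3)
11. 4761.905ms @ 40/3 + 476.19ms (4/3)
12. 5238.095ms @ 44/3 + 476.19ms (4/3)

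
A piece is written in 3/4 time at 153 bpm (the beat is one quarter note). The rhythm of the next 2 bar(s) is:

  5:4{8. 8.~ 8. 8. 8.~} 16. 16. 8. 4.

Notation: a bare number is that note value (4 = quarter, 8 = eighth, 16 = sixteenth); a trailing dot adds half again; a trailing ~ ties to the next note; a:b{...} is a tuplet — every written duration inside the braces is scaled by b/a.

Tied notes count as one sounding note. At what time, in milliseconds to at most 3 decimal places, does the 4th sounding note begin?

note 4 onset = 12/5b = 941.176ms

1. 0.0ms @ 0 + 235.294ms (3/5)
2. 235.294ms @ 3/5 + 470.588ms (6/5)
3. 705.882ms @ 9/5 + 235.294ms (3/5)
4. 941.176ms @ 12/5 + 382.353ms (39/40)
5. 1323.529ms @ 27/8 + 147.059ms (3/8)
6. 1470.588ms @ 15/4 + 294.118ms (3/4)
7. 1764.706ms @ 9/2 + 588.235ms (3/2)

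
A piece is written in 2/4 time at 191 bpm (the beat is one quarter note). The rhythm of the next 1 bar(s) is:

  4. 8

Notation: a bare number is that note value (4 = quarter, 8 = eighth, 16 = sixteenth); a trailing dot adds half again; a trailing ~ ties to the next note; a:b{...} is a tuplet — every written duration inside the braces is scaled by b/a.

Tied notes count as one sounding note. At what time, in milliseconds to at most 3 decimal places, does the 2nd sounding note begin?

1. 0.0ms @ 0 + 471.204ms (3/2)
2. 471.204ms @ 3/2 + 157.068ms (1/2)

note 2 onset = 3/2b = 471.204ms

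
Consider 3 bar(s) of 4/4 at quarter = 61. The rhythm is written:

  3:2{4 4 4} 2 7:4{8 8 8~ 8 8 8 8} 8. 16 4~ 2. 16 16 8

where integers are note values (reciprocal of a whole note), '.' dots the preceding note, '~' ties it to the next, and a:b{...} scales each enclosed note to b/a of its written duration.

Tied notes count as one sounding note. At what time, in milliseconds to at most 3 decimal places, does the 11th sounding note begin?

1. 0.0ms @ 0 + 655.738ms (2/3)
2. 655.738ms @ 2/3 + 655.738ms (2/3)
3. 1311.475ms @ 4/3 + 655.738ms (2/3)
4. 1967.213ms @ 2 + 1967.213ms (2)
5. 3934.426ms @ 4 + 281.03ms (2/7)
6. 4215.457ms @ 30/7 + 281.03ms (2/7)
7. 4496.487ms @ 32/7 + 562.061ms (4/7)
8. 5058.548ms @ 36/7 + 281.03ms (2/7)
9. 5339.578ms @ 38/7 + 281.03ms (2/7)
10. 5620.609ms @ 40/7 + 281.03ms (2/7)
11. 5901.639ms @ 6 + 737.705ms (3/4)
12. 6639.344ms @ 27/4 + 245.902ms (1/4)
13. 6885.246ms @ 7 + 3934.426ms (4)
14. 10819.672ms @ 11 + 245.902ms (1/4)
15. 11065.574ms @ 45/4 + 245.902ms (1/4)
16. 11311.475ms @ 23/2 + 491.803ms (1/2)

note 11 onset = 6b = 5901.639ms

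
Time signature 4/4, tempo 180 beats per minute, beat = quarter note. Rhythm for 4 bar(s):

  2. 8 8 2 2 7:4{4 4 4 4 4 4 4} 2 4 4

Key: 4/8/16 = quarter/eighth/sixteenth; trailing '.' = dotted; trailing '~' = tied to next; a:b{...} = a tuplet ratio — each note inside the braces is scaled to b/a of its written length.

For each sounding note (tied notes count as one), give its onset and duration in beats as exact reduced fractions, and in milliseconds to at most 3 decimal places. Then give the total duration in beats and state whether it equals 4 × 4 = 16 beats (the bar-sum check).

1) 0.0ms=0b +1000.0ms=3b
2) 1000.0ms=3b +166.667ms=1/2b
3) 1166.667ms=7/2b +166.667ms=1/2b
4) 1333.333ms=4b +666.667ms=2b
5) 2000.0ms=6b +666.667ms=2b
6) 2666.667ms=8b +190.476ms=4/7b
7) 2857.143ms=60/7b +190.476ms=4/7b
8) 3047.619ms=64/7b +190.476ms=4/7b
9) 3238.095ms=68/7b +190.476ms=4/7b
10) 3428.571ms=72/7b +190.476ms=4/7b
11) 3619.048ms=76/7b +190.476ms=4/7b
12) 3809.524ms=80/7b +190.476ms=4/7b
13) 4000.0ms=12b +666.667ms=2b
14) 4666.667ms=14b +333.333ms=1b
15) 5000.0ms=15b +333.333ms=1b
Σ=16b of 16 (180bpm 4/4) — PASS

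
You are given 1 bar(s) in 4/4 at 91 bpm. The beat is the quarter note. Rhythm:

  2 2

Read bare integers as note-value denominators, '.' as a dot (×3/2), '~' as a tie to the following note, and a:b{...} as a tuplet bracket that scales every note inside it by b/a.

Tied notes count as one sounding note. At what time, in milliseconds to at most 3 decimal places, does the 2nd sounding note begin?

note 2 onset = 2b = 1318.681ms

1. 0.0ms @ 0 + 1318.681ms (2)
2. 1318.681ms @ 2 + 1318.681ms (2)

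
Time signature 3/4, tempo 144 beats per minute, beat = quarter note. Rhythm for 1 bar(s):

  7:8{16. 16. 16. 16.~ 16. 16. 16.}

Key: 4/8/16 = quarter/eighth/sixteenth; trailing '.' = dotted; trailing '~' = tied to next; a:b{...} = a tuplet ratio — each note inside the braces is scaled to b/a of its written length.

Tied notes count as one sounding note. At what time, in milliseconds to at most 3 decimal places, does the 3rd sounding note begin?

1. 0.0ms @ 0 + 178.571ms (3/7)
2. 178.571ms @ 3/7 + 178.571ms (3/7)
3. 357.143ms @ 6/7 + 178.571ms (3/7)
4. 535.714ms @ 9/7 + 357.143ms (6/7)
5. 892.857ms @ 15/7 + 178.571ms (3/7)
6. 1071.429ms @ 18/7 + 178.571ms (3/7)

note 3 onset = 6/7b = 357.143ms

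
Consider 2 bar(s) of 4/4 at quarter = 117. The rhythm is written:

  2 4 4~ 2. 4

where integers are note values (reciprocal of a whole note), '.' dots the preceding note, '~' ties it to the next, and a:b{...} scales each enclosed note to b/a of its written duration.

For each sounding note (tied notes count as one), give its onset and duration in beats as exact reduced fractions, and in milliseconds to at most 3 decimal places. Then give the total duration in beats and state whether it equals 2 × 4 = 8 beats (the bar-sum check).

1) 0.0ms=0b +1025.641ms=2b
2) 1025.641ms=2b +512.821ms=1b
3) 1538.462ms=3b +2051.282ms=4b
4) 3589.744ms=7b +512.821ms=1b
Σ=8b of 8 (117bpm 4/4) — PASS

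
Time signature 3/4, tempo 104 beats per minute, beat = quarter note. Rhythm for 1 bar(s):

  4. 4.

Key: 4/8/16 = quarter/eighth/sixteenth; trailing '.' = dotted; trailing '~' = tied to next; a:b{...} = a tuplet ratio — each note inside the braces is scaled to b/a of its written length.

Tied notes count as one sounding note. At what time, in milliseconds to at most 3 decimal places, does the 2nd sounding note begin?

note 2 onset = 3/2b = 865.385ms

1. 0.0ms @ 0 + 865.385ms (3/2)
2. 865.385ms @ 3/2 + 865.385ms (3/2)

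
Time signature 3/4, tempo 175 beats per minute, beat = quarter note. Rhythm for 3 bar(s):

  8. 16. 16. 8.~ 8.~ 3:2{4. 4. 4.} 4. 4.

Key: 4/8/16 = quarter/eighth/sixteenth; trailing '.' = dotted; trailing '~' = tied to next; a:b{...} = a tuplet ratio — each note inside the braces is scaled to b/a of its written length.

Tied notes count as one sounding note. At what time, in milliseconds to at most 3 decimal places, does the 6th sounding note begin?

note 6 onset = 5b = 1714.286ms

1. 0.0ms @ 0 + 257.143ms (3/4)
2. 257.143ms @ 3/4 + 128.571ms (3/8)
3. 385.714ms @ 9/8 + 128.571ms (3/8)
4. 514.286ms @ 3/2 + 857.143ms (5/2)
5. 1371.429ms @ 4 + 342.857ms (1)
6. 1714.286ms @ 5 + 342.857ms (1)
7. 2057.143ms @ 6 + 514.286ms (3/2)
8. 2571.429ms @ 15/2 + 514.286ms (3/2)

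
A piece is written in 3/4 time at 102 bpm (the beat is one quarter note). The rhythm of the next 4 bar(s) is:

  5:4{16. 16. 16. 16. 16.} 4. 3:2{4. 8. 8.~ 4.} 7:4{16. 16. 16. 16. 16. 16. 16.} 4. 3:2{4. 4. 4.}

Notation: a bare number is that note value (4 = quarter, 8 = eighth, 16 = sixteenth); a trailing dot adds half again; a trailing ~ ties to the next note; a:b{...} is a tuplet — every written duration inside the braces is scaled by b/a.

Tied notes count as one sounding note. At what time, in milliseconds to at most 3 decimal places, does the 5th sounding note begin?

1. 0.0ms @ 0 + 176.471ms (3/10)
2. 176.471ms @ 3/10 + 176.471ms (3/10)
3. 352.941ms @ 3/5 + 176.471ms (3/10)
4. 529.412ms @ 9/10 + 176.471ms (3/10)
5. 705.882ms @ 6/5 + 176.471ms (3/10)
6. 882.353ms @ 3/2 + 882.353ms (3/2)
7. 1764.706ms @ 3 + 588.235ms (1)
8. 2352.941ms @ 4 + 294.118ms (1/2)
9. 2647.059ms @ 9/2 + 882.353ms (3/2)
10. 3529.412ms @ 6 + 126.05ms (3/14)
11. 3655.462ms @ 87/14 + 126.05ms (3/14)
12. 3781.513ms @ 45/7 + 126.05ms (3/14)
13. 3907.563ms @ 93/14 + 126.05ms (3/14)
14. 4033.613ms @ 48/7 + 126.05ms (3/14)
15. 4159.664ms @ 99/14 + 126.05ms (3/14)
16. 4285.714ms @ 51/7 + 126.05ms (3/14)
17. 4411.765ms @ 15/2 + 882.353ms (3/2)
18. 5294.118ms @ 9 + 588.235ms (1)
19. 5882.353ms @ 10 + 588.235ms (1)
20. 6470.588ms @ 11 + 588.235ms (1)

note 5 onset = 6/5b = 705.882ms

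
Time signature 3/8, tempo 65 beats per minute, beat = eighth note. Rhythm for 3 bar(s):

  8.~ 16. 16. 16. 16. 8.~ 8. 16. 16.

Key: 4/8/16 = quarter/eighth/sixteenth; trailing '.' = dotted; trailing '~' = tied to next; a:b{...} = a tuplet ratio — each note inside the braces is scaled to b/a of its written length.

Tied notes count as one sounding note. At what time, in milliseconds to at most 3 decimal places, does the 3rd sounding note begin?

1. 0.0ms @ 0 + 2076.923ms (9/4)
2. 2076.923ms @ 9/4 + 692.308ms (3/4)
3. 2769.231ms @ 3 + 692.308ms (3/4)
4. 3461.538ms @ 15/4 + 692.308ms (3/4)
5. 4153.846ms @ 9/2 + 2769.231ms (3)
6. 6923.077ms @ 15/2 + 692.308ms (3/4)
7. 7615.385ms @ 33/4 + 692.308ms (3/4)

note 3 onset = 3b = 2769.231ms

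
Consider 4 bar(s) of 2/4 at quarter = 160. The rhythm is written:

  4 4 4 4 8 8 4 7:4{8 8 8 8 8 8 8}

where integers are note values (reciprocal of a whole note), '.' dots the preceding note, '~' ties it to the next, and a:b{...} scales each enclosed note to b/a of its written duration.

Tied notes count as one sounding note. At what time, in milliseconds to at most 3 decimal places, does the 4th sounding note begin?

note 4 onset = 3b = 1125.0ms

1. 0.0ms @ 0 + 375.0ms (1)
2. 375.0ms @ 1 + 375.0ms (1)
3. 750.0ms @ 2 + 375.0ms (1)
4. 1125.0ms @ 3 + 375.0ms (1)
5. 1500.0ms @ 4 + 187.5ms (1/2)
6. 1687.5ms @ 9/2 + 187.5ms (1/2)
7. 1875.0ms @ 5 + 375.0ms (1)
8. 2250.0ms @ 6 + 107.143ms (2/7)
9. 2357.143ms @ 44/7 + 107.143ms (2/7)
10. 2464.286ms @ 46/7 + 107.143ms (2/7)
11. 2571.429ms @ 48/7 + 107.143ms (2/7)
12. 2678.571ms @ 50/7 + 107.143ms (2/7)
13. 2785.714ms @ 52/7 + 107.143ms (2/7)
14. 2892.857ms @ 54/7 + 107.143ms (2/7)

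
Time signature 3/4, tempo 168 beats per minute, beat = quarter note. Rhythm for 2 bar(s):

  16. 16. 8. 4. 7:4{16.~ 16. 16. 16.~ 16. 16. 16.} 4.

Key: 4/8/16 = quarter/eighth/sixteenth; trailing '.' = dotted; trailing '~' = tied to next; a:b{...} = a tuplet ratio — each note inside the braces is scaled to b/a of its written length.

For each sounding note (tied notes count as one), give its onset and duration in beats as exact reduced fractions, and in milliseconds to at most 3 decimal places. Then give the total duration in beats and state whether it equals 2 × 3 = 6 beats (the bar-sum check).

1) 0.0ms=0b +133.929ms=3/8b
2) 133.929ms=3/8b +133.929ms=3/8b
3) 267.857ms=3/4b +267.857ms=3/4b
4) 535.714ms=3/2b +535.714ms=3/2b
5) 1071.429ms=3b +153.061ms=3/7b
6) 1224.49ms=24/7b +76.531ms=3/14b
7) 1301.02ms=51/14b +153.061ms=3/7b
8) 1454.082ms=57/14b +76.531ms=3/14b
9) 1530.612ms=30/7b +76.531ms=3/14b
10) 1607.143ms=9/2b +535.714ms=3/2b
Σ=6b of 6 (168bpm 3/4) — PASS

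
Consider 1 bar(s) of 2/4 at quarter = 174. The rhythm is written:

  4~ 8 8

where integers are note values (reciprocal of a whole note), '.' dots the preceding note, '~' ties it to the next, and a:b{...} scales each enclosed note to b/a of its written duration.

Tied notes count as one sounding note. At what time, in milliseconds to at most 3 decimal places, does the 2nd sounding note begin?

1. 0.0ms @ 0 + 517.241ms (3/2)
2. 517.241ms @ 3/2 + 172.414ms (1/2)

note 2 onset = 3/2b = 517.241ms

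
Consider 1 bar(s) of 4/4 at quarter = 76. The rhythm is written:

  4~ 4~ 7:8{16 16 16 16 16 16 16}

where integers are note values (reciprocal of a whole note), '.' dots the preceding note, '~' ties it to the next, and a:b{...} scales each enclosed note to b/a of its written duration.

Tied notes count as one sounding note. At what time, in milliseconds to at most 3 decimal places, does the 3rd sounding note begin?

note 3 onset = 18/7b = 2030.075ms

1. 0.0ms @ 0 + 1804.511ms (16/7)
2. 1804.511ms @ 16/7 + 225.564ms (2/7)
3. 2030.075ms @ 18/7 + 225.564ms (2/7)
4. 2255.639ms @ 20/7 + 225.564ms (2/7)
5. 2481.203ms @ 22/7 + 225.564ms (2/7)
6. 2706.767ms @ 24/7 + 225.564ms (2/7)
7. 2932.331ms @ 26/7 + 225.564ms (2/7)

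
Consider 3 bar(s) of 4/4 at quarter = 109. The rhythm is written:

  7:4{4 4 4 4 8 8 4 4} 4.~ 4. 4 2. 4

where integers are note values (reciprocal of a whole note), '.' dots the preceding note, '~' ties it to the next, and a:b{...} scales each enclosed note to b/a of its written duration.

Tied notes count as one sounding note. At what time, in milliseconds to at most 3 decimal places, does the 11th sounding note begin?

note 11 onset = 8b = 4403.67ms

1. 0.0ms @ 0 + 314.548ms (4/7)
2. 314.548ms @ 4/7 + 314.548ms (4/7)
3. 629.096ms @ 8/7 + 314.548ms (4/7)
4. 943.644ms @ 12/7 + 314.548ms (4/7)
5. 1258.191ms @ 16/7 + 157.274ms (2/7)
6. 1415.465ms @ 18/7 + 157.274ms (2/7)
7. 1572.739ms @ 20/7 + 314.548ms (4/7)
8. 1887.287ms @ 24/7 + 314.548ms (4/7)
9. 2201.835ms @ 4 + 1651.376ms (3)
10. 3853.211ms @ 7 + 550.459ms (1)
11. 4403.67ms @ 8 + 1651.376ms (3)
12. 6055.046ms @ 11 + 550.459ms (1)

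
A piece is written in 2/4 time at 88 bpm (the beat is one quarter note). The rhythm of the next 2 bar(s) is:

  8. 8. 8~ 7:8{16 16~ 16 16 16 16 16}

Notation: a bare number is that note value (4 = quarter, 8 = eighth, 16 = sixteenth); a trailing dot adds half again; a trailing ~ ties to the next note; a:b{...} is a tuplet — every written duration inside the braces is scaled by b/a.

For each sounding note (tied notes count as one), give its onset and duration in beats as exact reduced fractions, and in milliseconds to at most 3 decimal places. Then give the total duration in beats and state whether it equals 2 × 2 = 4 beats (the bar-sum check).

1) 0.0ms=0b +511.364ms=3/4b
2) 511.364ms=3/4b +511.364ms=3/4b
3) 1022.727ms=3/2b +535.714ms=11/14b
4) 1558.442ms=16/7b +389.61ms=4/7b
5) 1948.052ms=20/7b +194.805ms=2/7b
6) 2142.857ms=22/7b +194.805ms=2/7b
7) 2337.662ms=24/7b +194.805ms=2/7b
8) 2532.468ms=26/7b +194.805ms=2/7b
Σ=4b of 4 (88bpm 2/4) — PASS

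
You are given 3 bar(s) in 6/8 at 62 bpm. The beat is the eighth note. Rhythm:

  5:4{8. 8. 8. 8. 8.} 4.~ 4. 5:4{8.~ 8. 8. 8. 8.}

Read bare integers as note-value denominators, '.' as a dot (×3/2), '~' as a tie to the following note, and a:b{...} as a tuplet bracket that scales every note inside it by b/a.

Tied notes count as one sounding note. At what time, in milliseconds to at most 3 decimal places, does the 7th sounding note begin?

note 7 onset = 12b = 11612.903ms

1. 0.0ms @ 0 + 1161.29ms (6/5)
2. 1161.29ms @ 6/5 + 1161.29ms (6/5)
3. 2322.581ms @ 12/5 + 1161.29ms (6/5)
4. 3483.871ms @ 18/5 + 1161.29ms (6/5)
5. 4645.161ms @ 24/5 + 1161.29ms (6/5)
6. 5806.452ms @ 6 + 5806.452ms (6)
7. 11612.903ms @ 12 + 2322.581ms (12/5)
8. 13935.484ms @ 72/5 + 1161.29ms (6/5)
9. 15096.774ms @ 78/5 + 1161.29ms (6/5)
10. 16258.065ms @ 84/5 + 1161.29ms (6/5)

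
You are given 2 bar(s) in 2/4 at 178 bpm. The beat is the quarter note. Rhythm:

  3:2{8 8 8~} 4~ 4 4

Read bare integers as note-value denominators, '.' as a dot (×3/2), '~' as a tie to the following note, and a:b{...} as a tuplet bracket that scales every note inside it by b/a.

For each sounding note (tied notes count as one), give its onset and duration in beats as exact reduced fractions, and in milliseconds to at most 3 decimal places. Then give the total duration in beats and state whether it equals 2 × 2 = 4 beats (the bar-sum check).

1) 0.0ms=0b +112.36ms=1/3b
2) 112.36ms=1/3b +112.36ms=1/3b
3) 224.719ms=2/3b +786.517ms=7/3b
4) 1011.236ms=3b +337.079ms=1b
Σ=4b of 4 (178bpm 2/4) — PASS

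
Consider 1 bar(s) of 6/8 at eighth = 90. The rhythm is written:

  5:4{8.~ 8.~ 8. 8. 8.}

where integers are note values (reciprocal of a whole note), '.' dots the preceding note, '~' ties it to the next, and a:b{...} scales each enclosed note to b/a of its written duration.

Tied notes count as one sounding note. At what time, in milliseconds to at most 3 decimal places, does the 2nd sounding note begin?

1. 0.0ms @ 0 + 2400.0ms (18/5)
2. 2400.0ms @ 18/5 + 800.0ms (6/5)
3. 3200.0ms @ 24/5 + 800.0ms (6/5)

note 2 onset = 18/5b = 2400.0ms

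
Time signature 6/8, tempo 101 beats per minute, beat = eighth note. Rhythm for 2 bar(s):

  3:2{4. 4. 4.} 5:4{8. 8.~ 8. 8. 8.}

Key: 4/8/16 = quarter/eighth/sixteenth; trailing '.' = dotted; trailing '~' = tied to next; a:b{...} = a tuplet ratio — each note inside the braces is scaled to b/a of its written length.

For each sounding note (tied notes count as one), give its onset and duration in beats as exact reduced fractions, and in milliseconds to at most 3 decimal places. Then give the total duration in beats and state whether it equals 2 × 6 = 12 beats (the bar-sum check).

1) 0.0ms=0b +1188.119ms=2b
2) 1188.119ms=2b +1188.119ms=2b
3) 2376.238ms=4b +1188.119ms=2b
4) 3564.356ms=6b +712.871ms=6/5b
5) 4277.228ms=36/5b +1425.743ms=12/5b
6) 5702.97ms=48/5b +712.871ms=6/5b
7) 6415.842ms=54/5b +712.871ms=6/5b
Σ=12b of 12 (101bpm 6/8) — PASS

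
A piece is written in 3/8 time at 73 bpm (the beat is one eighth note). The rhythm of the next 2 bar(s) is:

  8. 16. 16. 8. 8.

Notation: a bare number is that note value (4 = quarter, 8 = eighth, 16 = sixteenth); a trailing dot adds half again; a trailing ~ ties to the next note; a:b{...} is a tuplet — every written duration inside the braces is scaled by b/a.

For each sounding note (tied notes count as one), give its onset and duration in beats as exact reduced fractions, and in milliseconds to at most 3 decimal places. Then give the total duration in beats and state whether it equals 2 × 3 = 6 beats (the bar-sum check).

1) 0.0ms=0b +1232.877ms=3/2b
2) 1232.877ms=3/2b +616.438ms=3/4b
3) 1849.315ms=9/4b +616.438ms=3/4b
4) 2465.753ms=3b +1232.877ms=3/2b
5) 3698.63ms=9/2b +1232.877ms=3/2b
Σ=6b of 6 (73bpm 3/8) — PASS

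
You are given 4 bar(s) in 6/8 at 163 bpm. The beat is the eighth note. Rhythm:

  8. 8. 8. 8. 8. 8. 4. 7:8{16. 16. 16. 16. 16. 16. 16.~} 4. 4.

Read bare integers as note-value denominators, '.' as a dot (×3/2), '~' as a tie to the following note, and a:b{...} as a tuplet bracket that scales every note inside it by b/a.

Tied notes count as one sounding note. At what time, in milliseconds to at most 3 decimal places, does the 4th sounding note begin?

1. 0.0ms @ 0 + 552.147ms (3/2)
2. 552.147ms @ 3/2 + 552.147ms (3/2)
3. 1104.294ms @ 3 + 552.147ms (3/2)
4. 1656.442ms @ 9/2 + 552.147ms (3/2)
5. 2208.589ms @ 6 + 552.147ms (3/2)
6. 2760.736ms @ 15/2 + 552.147ms (3/2)
7. 3312.883ms @ 9 + 1104.294ms (3)
8. 4417.178ms @ 12 + 315.513ms (6/7)
9. 4732.691ms @ 90/7 + 315.513ms (6/7)
10. 5048.203ms @ 96/7 + 315.513ms (6/7)
11. 5363.716ms @ 102/7 + 315.513ms (6/7)
12. 5679.229ms @ 108/7 + 315.513ms (6/7)
13. 5994.741ms @ 114/7 + 315.513ms (6/7)
14. 6310.254ms @ 120/7 + 1419.807ms (27/7)
15. 7730.061ms @ 21 + 1104.294ms (3)

note 4 onset = 9/2b = 1656.442ms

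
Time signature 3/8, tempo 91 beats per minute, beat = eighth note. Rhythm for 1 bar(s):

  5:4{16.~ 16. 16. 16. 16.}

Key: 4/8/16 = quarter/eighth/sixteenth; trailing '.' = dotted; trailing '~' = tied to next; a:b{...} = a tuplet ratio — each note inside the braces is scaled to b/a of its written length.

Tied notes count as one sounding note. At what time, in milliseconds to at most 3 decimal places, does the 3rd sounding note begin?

note 3 onset = 9/5b = 1186.813ms

1. 0.0ms @ 0 + 791.209ms (6/5)
2. 791.209ms @ 6/5 + 395.604ms (3/5)
3. 1186.813ms @ 9/5 + 395.604ms (3/5)
4. 1582.418ms @ 12/5 + 395.604ms (3/5)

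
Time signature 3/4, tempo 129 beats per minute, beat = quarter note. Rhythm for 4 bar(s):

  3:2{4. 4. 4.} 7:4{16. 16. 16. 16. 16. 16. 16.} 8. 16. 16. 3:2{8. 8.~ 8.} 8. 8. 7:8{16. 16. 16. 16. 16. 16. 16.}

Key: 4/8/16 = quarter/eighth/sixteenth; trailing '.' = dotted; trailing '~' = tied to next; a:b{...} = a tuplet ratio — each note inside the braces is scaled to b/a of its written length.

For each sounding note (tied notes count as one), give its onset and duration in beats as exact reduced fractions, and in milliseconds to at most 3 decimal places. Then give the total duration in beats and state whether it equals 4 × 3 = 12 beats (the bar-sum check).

1) 0.0ms=0b +465.116ms=1b
2) 465.116ms=1b +465.116ms=1b
3) 930.233ms=2b +465.116ms=1b
4) 1395.349ms=3b +99.668ms=3/14b
5) 1495.017ms=45/14b +99.668ms=3/14b
6) 1594.684ms=24/7b +99.668ms=3/14b
7) 1694.352ms=51/14b +99.668ms=3/14b
8) 1794.02ms=27/7b +99.668ms=3/14b
9) 1893.688ms=57/14b +99.668ms=3/14b
10) 1993.355ms=30/7b +99.668ms=3/14b
11) 2093.023ms=9/2b +348.837ms=3/4b
12) 2441.86ms=21/4b +174.419ms=3/8b
13) 2616.279ms=45/8b +174.419ms=3/8b
14) 2790.698ms=6b +232.558ms=1/2b
15) 3023.256ms=13/2b +465.116ms=1b
16) 3488.372ms=15/2b +348.837ms=3/4b
17) 3837.209ms=33/4b +348.837ms=3/4b
18) 4186.047ms=9b +199.336ms=3/7b
19) 4385.382ms=66/7b +199.336ms=3/7b
20) 4584.718ms=69/7b +199.336ms=3/7b
21) 4784.053ms=72/7b +199.336ms=3/7b
22) 4983.389ms=75/7b +199.336ms=3/7b
23) 5182.724ms=78/7b +199.336ms=3/7b
24) 5382.06ms=81/7b +199.336ms=3/7b
Σ=12b of 12 (129bpm 3/4) — PASS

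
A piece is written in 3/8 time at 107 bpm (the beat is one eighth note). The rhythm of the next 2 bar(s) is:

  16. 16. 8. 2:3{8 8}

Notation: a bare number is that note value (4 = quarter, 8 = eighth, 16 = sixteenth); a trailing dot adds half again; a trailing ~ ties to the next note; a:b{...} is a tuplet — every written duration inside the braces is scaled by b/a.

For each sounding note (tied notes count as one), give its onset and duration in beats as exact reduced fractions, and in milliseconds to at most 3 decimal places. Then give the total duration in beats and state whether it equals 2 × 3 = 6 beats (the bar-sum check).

1) 0.0ms=0b +420.561ms=3/4b
2) 420.561ms=3/4b +420.561ms=3/4b
3) 841.121ms=3/2b +841.121ms=3/2b
4) 1682.243ms=3b +841.121ms=3/2b
5) 2523.364ms=9/2b +841.121ms=3/2b
Σ=6b of 6 (107bpm 3/8) — PASS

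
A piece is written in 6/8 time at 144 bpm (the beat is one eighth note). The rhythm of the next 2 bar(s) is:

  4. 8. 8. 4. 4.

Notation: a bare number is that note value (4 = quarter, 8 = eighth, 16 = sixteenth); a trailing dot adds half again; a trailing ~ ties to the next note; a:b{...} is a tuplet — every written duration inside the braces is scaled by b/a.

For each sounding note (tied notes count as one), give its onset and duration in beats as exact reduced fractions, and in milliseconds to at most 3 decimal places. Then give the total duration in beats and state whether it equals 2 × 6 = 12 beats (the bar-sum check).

1) 0.0ms=0b +1250.0ms=3b
2) 1250.0ms=3b +625.0ms=3/2b
3) 1875.0ms=9/2b +625.0ms=3/2b
4) 2500.0ms=6b +1250.0ms=3b
5) 3750.0ms=9b +1250.0ms=3b
Σ=12b of 12 (144bpm 6/8) — PASS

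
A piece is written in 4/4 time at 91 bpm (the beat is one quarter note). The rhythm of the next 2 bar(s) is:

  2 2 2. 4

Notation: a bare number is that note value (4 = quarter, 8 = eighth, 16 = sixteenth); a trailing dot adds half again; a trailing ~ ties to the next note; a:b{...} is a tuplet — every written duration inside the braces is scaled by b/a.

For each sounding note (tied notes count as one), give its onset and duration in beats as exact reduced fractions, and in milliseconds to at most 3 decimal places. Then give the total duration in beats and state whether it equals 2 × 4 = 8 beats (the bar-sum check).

1) 0.0ms=0b +1318.681ms=2b
2) 1318.681ms=2b +1318.681ms=2b
3) 2637.363ms=4b +1978.022ms=3b
4) 4615.385ms=7b +659.341ms=1b
Σ=8b of 8 (91bpm 4/4) — PASS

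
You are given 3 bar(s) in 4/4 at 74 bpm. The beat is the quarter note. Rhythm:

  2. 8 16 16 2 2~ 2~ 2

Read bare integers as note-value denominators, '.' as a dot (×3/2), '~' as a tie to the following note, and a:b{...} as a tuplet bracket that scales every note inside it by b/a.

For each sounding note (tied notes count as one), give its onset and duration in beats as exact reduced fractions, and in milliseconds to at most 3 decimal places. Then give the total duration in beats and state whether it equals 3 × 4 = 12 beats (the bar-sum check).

1) 0.0ms=0b +2432.432ms=3b
2) 2432.432ms=3b +405.405ms=1/2b
3) 2837.838ms=7/2b +202.703ms=1/4b
4) 3040.541ms=15/4b +202.703ms=1/4b
5) 3243.243ms=4b +1621.622ms=2b
6) 4864.865ms=6b +4864.865ms=6b
Σ=12b of 12 (74bpm 4/4) — PASS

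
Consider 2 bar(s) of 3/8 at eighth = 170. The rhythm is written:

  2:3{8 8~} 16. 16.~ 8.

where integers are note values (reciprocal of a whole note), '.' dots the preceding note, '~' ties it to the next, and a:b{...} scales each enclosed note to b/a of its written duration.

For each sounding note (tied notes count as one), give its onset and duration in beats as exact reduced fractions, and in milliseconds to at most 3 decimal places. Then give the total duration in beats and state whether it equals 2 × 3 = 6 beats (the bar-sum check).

1) 0.0ms=0b +529.412ms=3/2b
2) 529.412ms=3/2b +794.118ms=9/4b
3) 1323.529ms=15/4b +794.118ms=9/4b
Σ=6b of 6 (170bpm 3/8) — PASS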